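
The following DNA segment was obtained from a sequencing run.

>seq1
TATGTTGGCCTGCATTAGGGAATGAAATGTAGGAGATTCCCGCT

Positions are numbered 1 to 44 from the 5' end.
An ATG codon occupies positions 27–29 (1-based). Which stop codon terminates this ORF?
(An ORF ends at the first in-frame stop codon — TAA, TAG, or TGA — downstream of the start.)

Codons from position 27: ATG (27–29), TAG (30–32).
The first in-frame stop codon is TAG.

TAG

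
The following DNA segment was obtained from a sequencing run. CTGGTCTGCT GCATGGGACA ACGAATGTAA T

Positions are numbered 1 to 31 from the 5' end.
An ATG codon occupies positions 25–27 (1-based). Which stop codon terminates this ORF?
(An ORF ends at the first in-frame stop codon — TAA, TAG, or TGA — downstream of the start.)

Codons from position 25: ATG (25–27), TAA (28–30).
The first in-frame stop codon is TAA.

TAA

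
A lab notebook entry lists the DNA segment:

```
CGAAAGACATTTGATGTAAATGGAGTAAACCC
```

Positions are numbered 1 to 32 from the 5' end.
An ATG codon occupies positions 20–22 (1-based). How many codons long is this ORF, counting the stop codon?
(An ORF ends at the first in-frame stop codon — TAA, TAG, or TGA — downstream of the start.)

Codons from position 20: ATG (20–22), GAG (23–25), TAA (26–28).
TAA is the first in-frame stop; that's 3 codons including the stop.

3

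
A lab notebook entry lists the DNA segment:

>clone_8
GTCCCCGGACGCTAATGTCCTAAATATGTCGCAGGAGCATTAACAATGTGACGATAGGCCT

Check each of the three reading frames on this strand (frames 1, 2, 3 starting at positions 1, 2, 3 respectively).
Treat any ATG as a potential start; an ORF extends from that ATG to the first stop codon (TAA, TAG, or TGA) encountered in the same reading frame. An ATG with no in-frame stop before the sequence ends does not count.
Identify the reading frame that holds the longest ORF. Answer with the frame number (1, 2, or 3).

Frame 1: GTC CCC GGA CGC TAA TGT CCT AAA TAT GTC GCA GGA GCA TTA ACA ATG TGA CGA TAG GCC — ATG at 46, stop TGA at 49 → 6 nt.
Frame 2: TCC CCG GAC GCT AAT GTC CTA AAT ATG TCG CAG GAG CAT TAA CAA TGT GAC GAT AGG CCT — ATG at 26, stop TAA at 41 → 18 nt.
Frame 3: CCC CGG ACG CTA ATG TCC TAA ATA TGT CGC AGG AGC ATT AAC AAT GTG ACG ATA GGC — ATG at 15, stop TAA at 21 → 9 nt.
Longest ORF is 18 nt in frame 2 (positions 26–43).

2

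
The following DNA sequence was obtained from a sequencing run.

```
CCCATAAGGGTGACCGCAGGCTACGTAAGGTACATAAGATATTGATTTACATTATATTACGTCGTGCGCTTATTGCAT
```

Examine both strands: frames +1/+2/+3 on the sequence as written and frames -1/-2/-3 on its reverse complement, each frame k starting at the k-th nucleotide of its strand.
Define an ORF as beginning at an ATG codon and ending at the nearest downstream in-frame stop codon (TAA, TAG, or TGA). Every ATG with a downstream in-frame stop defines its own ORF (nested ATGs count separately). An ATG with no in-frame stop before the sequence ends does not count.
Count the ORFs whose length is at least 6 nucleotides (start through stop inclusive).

Reverse complement (5'→3'): ATGCAATAAGCGCACGACGTAATATAATGTAAATCAATATCTTATGTACCTTACGTAGCCTGCGGTCACCCTTATGGG
Frame +1: CCC ATA AGG GTG ACC GCA GGC TAC GTA AGG TAC ATA AGA TAT TGA TTT ACA TTA TAT TAC GTC GTG CGC TTA TTG CAT — no ATG→stop ORF.
Frame +2: CCA TAA GGG TGA CCG CAG GCT ACG TAA GGT ACA TAA GAT ATT GAT TTA CAT TAT ATT ACG TCG TGC GCT TAT TGC — no ATG→stop ORF.
Frame +3: CAT AAG GGT GAC CGC AGG CTA CGT AAG GTA CAT AAG ATA TTG ATT TAC ATT ATA TTA CGT CGT GCG CTT ATT GCA — no ATG→stop ORF.
Frame -1: ATG CAA TAA GCG CAC GAC GTA ATA TAA TGT AAA TCA ATA TCT TAT GTA CCT TAC GTA GCC TGC GGT CAC CCT TAT GGG — ATG at 1, stop TAA at 7 → 9 nt.
Frame -2: TGC AAT AAG CGC ACG ACG TAA TAT AAT GTA AAT CAA TAT CTT ATG TAC CTT ACG TAG CCT GCG GTC ACC CTT ATG — ATG at 44, stop TAG at 56 → 15 nt.
Frame -3: GCA ATA AGC GCA CGA CGT AAT ATA ATG TAA ATC AAT ATC TTA TGT ACC TTA CGT AGC CTG CGG TCA CCC TTA TGG — ATG at 27, stop TAA at 30 → 6 nt.
ORFs ≥ 6 nucleotides: frame -1 1–9 (9 nucleotides), frame -2 44–58 (15 nucleotides), frame -3 27–32 (6 nucleotides). Count = 3.

3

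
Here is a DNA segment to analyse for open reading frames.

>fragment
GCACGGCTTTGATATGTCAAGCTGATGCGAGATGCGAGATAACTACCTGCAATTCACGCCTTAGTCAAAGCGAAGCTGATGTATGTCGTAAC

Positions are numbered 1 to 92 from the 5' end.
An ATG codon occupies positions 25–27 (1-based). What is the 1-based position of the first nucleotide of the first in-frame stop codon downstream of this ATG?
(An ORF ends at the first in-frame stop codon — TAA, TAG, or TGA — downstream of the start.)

40

Codons from position 25: ATG (25–27), CGA (28–30), GAT (31–33), GCG (34–36), AGA (37–39), TAA (40–42).
TAA is a stop codon; it begins at position 40.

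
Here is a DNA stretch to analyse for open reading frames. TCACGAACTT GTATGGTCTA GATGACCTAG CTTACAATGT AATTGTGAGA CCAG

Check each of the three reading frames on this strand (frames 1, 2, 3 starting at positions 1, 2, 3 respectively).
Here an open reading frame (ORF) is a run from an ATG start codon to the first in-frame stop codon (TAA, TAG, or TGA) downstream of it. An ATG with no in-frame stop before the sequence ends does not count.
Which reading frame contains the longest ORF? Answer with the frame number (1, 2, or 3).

Frame 1: TCA CGA ACT TGT ATG GTC TAG ATG ACC TAG CTT ACA ATG TAA TTG TGA GAC CAG — ATG at 13, stop TAG at 19 → 9 nt; ATG at 22, stop TAG at 28 → 9 nt; ATG at 37, stop TAA at 40 → 6 nt.
Frame 2: CAC GAA CTT GTA TGG TCT AGA TGA CCT AGC TTA CAA TGT AAT TGT GAG ACC — no ATG→stop ORF.
Frame 3: ACG AAC TTG TAT GGT CTA GAT GAC CTA GCT TAC AAT GTA ATT GTG AGA CCA — no ATG→stop ORF.
Longest ORF is 9 nt in frame 1 (positions 13–21).

1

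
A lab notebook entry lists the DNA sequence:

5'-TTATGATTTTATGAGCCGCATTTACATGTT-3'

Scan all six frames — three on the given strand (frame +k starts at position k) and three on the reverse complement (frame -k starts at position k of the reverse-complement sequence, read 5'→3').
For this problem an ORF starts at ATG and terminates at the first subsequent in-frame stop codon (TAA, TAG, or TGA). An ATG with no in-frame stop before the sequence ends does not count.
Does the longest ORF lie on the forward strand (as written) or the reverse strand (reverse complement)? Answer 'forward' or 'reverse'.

Reverse complement (5'→3'): AACATGTAAATGCGGCTCATAAAATCATAA
Frame +1: TTA TGA TTT TAT GAG CCG CAT TTA CAT GTT — no ATG→stop ORF.
Frame +2: TAT GAT TTT ATG AGC CGC ATT TAC ATG — no ATG→stop ORF.
Frame +3: ATG ATT TTA TGA GCC GCA TTT ACA TGT — ATG at 3, stop TGA at 12 → 12 nt.
Frame -1: AAC ATG TAA ATG CGG CTC ATA AAA TCA TAA — ATG at 4, stop TAA at 7 → 6 nt; ATG at 10, stop TAA at 28 → 21 nt.
Frame -2: ACA TGT AAA TGC GGC TCA TAA AAT CAT — no ATG→stop ORF.
Frame -3: CAT GTA AAT GCG GCT CAT AAA ATC ATA — no ATG→stop ORF.
Forward-strand max 12 nt; reverse-strand max 21 nt. The reverse strand has the longer ORF.

reverse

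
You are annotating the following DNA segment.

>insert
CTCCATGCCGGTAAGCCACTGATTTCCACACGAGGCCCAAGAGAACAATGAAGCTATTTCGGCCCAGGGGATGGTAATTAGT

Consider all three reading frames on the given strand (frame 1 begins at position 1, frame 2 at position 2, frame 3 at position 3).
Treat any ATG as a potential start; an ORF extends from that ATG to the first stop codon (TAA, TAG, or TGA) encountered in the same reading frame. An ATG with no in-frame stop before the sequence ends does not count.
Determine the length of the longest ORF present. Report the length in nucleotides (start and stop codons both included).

Frame 1: CTC CAT GCC GGT AAG CCA CTG ATT TCC ACA CGA GGC CCA AGA GAA CAA TGA AGC TAT TTC GGC CCA GGG GAT GGT AAT TAG — no ATG→stop ORF.
Frame 2: TCC ATG CCG GTA AGC CAC TGA TTT CCA CAC GAG GCC CAA GAG AAC AAT GAA GCT ATT TCG GCC CAG GGG ATG GTA ATT AGT — ATG at 5, stop TGA at 20 → 18 nt.
Frame 3: CCA TGC CGG TAA GCC ACT GAT TTC CAC ACG AGG CCC AAG AGA ACA ATG AAG CTA TTT CGG CCC AGG GGA TGG TAA TTA — ATG at 48, stop TAA at 75 → 30 nt.
Longest: frame 3, positions 48–77, 30 nt = 10 codons = 9 aa. → 30 nucleotides.

30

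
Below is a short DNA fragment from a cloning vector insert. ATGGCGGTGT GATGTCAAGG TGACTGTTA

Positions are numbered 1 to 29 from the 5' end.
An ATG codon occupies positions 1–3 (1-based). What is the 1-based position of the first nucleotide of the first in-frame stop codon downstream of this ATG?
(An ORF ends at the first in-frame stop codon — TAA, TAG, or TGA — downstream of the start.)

Codons from position 1: ATG (1–3), GCG (4–6), GTG (7–9), TGA (10–12).
TGA is a stop codon; it begins at position 10.

10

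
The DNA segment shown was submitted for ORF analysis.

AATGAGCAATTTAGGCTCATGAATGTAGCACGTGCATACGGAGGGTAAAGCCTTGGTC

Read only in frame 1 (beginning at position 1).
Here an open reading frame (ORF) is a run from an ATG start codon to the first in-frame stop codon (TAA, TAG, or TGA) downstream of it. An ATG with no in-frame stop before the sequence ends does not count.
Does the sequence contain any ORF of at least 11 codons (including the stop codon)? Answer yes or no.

no

Frame 1: AAT GAG CAA TTT AGG CTC ATG AAT GTA GCA CGT GCA TAC GGA GGG TAA AGC CTT GGT — ATG at 19, stop TAA at 46 → 30 nt.
Largest ORF found is 10 codons < 11, so no.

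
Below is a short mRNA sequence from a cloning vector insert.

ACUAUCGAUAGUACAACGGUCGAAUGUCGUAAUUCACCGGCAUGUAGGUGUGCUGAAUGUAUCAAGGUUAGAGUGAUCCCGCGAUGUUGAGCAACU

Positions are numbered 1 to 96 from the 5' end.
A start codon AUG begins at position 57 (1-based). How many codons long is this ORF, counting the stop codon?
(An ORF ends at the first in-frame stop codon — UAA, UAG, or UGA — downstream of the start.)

5

Codons from position 57: AUG (57–59), UAU (60–62), CAA (63–65), GGU (66–68), UAG (69–71).
UAG is the first in-frame stop; that's 5 codons including the stop.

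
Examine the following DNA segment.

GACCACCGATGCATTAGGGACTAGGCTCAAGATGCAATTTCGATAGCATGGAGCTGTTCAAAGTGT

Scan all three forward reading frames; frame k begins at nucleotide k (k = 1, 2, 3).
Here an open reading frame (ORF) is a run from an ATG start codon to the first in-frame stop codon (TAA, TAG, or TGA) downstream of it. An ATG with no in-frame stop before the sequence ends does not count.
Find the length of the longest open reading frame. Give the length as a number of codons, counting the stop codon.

5

Frame 1: GAC CAC CGA TGC ATT AGG GAC TAG GCT CAA GAT GCA ATT TCG ATA GCA TGG AGC TGT TCA AAG TGT — no ATG→stop ORF.
Frame 2: ACC ACC GAT GCA TTA GGG ACT AGG CTC AAG ATG CAA TTT CGA TAG CAT GGA GCT GTT CAA AGT — ATG at 32, stop TAG at 44 → 15 nt.
Frame 3: CCA CCG ATG CAT TAG GGA CTA GGC TCA AGA TGC AAT TTC GAT AGC ATG GAG CTG TTC AAA GTG — ATG at 9, stop TAG at 15 → 9 nt.
Longest: frame 2, positions 32–46, 15 nt = 5 codons = 4 aa. → 5 codons.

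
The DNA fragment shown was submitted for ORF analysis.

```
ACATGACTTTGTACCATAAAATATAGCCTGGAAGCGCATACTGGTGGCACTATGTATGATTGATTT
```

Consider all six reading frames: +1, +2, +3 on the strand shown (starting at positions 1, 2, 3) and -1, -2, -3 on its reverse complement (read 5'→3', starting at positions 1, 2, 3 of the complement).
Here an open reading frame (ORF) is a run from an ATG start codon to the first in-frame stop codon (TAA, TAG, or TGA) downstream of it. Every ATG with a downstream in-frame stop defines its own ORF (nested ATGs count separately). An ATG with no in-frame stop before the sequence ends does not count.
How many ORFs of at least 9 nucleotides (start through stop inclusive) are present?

Reverse complement (5'→3'): AAATCAATCATACATAGTGCCACCAGTATGCGCTTCCAGGCTATATTTTATGGTACAAAGTCATGT
Frame +1: ACA TGA CTT TGT ACC ATA AAA TAT AGC CTG GAA GCG CAT ACT GGT GGC ACT ATG TAT GAT TGA TTT — ATG at 52, stop TGA at 61 → 12 nt.
Frame +2: CAT GAC TTT GTA CCA TAA AAT ATA GCC TGG AAG CGC ATA CTG GTG GCA CTA TGT ATG ATT GAT — no ATG→stop ORF.
Frame +3: ATG ACT TTG TAC CAT AAA ATA TAG CCT GGA AGC GCA TAC TGG TGG CAC TAT GTA TGA TTG ATT — ATG at 3, stop TAG at 24 → 24 nt.
Frame -1: AAA TCA ATC ATA CAT AGT GCC ACC AGT ATG CGC TTC CAG GCT ATA TTT TAT GGT ACA AAG TCA TGT — no ATG→stop ORF.
Frame -2: AAT CAA TCA TAC ATA GTG CCA CCA GTA TGC GCT TCC AGG CTA TAT TTT ATG GTA CAA AGT CAT — no ATG→stop ORF.
Frame -3: ATC AAT CAT ACA TAG TGC CAC CAG TAT GCG CTT CCA GGC TAT ATT TTA TGG TAC AAA GTC ATG — no ATG→stop ORF.
ORFs ≥ 9 nucleotides: frame +1 52–63 (12 nucleotides), frame +3 3–26 (24 nucleotides). Count = 2.

2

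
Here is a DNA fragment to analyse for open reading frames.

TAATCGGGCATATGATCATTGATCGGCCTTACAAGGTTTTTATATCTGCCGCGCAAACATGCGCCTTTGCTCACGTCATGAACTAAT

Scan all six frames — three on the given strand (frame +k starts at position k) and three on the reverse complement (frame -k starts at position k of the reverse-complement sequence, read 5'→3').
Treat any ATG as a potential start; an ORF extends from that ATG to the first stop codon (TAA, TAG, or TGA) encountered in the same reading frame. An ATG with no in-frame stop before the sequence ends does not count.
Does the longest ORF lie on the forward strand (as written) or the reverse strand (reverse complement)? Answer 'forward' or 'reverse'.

Reverse complement (5'→3'): ATTAGTTCATGACGTGAGCAAAGGCGCATGTTTGCGCGGCAGATATAAAAACCTTGTAAGGCCGATCAATGATCATATGCCCGATTA
Frame +1: TAA TCG GGC ATA TGA TCA TTG ATC GGC CTT ACA AGG TTT TTA TAT CTG CCG CGC AAA CAT GCG CCT TTG CTC ACG TCA TGA ACT AAT — no ATG→stop ORF.
Frame +2: AAT CGG GCA TAT GAT CAT TGA TCG GCC TTA CAA GGT TTT TAT ATC TGC CGC GCA AAC ATG CGC CTT TGC TCA CGT CAT GAA CTA — no ATG→stop ORF.
Frame +3: ATC GGG CAT ATG ATC ATT GAT CGG CCT TAC AAG GTT TTT ATA TCT GCC GCG CAA ACA TGC GCC TTT GCT CAC GTC ATG AAC TAA — ATG at 12, stop TAA at 84 → 75 nt; ATG at 78, stop TAA at 84 → 9 nt.
Frame -1: ATT AGT TCA TGA CGT GAG CAA AGG CGC ATG TTT GCG CGG CAG ATA TAA AAA CCT TGT AAG GCC GAT CAA TGA TCA TAT GCC CGA TTA — ATG at 28, stop TAA at 46 → 21 nt.
Frame -2: TTA GTT CAT GAC GTG AGC AAA GGC GCA TGT TTG CGC GGC AGA TAT AAA AAC CTT GTA AGG CCG ATC AAT GAT CAT ATG CCC GAT — no ATG→stop ORF.
Frame -3: TAG TTC ATG ACG TGA GCA AAG GCG CAT GTT TGC GCG GCA GAT ATA AAA ACC TTG TAA GGC CGA TCA ATG ATC ATA TGC CCG ATT — ATG at 9, stop TGA at 15 → 9 nt.
Forward-strand max 75 nt; reverse-strand max 21 nt. The forward strand has the longer ORF.

forward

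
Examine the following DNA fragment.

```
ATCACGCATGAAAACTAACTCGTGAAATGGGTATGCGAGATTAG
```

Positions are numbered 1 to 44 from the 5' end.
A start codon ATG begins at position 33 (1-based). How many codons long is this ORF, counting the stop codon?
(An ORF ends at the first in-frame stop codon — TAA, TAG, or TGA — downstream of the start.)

Codons from position 33: ATG (33–35), CGA (36–38), GAT (39–41), TAG (42–44).
TAG is the first in-frame stop; that's 4 codons including the stop.

4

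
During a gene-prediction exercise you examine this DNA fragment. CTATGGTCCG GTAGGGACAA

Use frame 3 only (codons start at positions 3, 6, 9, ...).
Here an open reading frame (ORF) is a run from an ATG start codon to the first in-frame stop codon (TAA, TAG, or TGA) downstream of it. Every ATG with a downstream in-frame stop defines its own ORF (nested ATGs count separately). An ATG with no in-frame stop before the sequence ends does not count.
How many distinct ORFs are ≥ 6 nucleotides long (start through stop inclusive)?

Frame 3: ATG GTC CGG TAG GGA CAA — ATG at 3, stop TAG at 12 → 12 nt.
ORFs ≥ 6 nucleotides: frame 3 3–14 (12 nucleotides). Count = 1.

1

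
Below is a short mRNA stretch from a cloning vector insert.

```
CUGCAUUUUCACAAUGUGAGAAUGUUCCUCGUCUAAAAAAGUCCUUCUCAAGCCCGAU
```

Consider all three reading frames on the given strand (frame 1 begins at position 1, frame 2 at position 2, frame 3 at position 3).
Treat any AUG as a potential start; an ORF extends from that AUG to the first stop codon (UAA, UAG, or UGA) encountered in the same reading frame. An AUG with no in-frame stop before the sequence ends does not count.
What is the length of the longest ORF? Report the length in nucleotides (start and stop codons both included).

Frame 1: CUG CAU UUU CAC AAU GUG AGA AUG UUC CUC GUC UAA AAA AGU CCU UCU CAA GCC CGA — AUG at 22, stop UAA at 34 → 15 nt.
Frame 2: UGC AUU UUC ACA AUG UGA GAA UGU UCC UCG UCU AAA AAA GUC CUU CUC AAG CCC GAU — AUG at 14, stop UGA at 17 → 6 nt.
Frame 3: GCA UUU UCA CAA UGU GAG AAU GUU CCU CGU CUA AAA AAG UCC UUC UCA AGC CCG — no AUG→stop ORF.
Longest: frame 1, positions 22–36, 15 nt = 5 codons = 4 aa. → 15 nucleotides.

15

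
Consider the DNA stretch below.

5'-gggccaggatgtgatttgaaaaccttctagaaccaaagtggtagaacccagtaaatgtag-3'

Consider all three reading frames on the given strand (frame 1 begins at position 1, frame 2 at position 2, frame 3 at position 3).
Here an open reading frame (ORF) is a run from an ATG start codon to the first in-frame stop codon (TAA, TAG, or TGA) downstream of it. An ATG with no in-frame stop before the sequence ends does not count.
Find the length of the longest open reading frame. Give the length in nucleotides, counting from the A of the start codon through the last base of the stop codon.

6

Frame 1: GGG CCA GGA TGT GAT TTG AAA ACC TTC TAG AAC CAA AGT GGT AGA ACC CAG TAA ATG TAG — ATG at 55, stop TAG at 58 → 6 nt.
Frame 2: GGC CAG GAT GTG ATT TGA AAA CCT TCT AGA ACC AAA GTG GTA GAA CCC AGT AAA TGT — no ATG→stop ORF.
Frame 3: GCC AGG ATG TGA TTT GAA AAC CTT CTA GAA CCA AAG TGG TAG AAC CCA GTA AAT GTA — ATG at 9, stop TGA at 12 → 6 nt.
Longest: frame 1, positions 55–60, 6 nt = 2 codons = 1 aa. → 6 nucleotides.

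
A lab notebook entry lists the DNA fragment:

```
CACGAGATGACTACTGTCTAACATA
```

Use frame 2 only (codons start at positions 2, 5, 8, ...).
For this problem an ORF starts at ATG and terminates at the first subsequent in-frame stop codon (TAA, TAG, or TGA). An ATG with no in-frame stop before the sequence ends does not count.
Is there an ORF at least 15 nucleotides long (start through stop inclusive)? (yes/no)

no

Frame 2: ACG AGA TGA CTA CTG TCT AAC ATA — no ATG→stop ORF.
Largest ORF found is 0 nucleotides < 15, so no.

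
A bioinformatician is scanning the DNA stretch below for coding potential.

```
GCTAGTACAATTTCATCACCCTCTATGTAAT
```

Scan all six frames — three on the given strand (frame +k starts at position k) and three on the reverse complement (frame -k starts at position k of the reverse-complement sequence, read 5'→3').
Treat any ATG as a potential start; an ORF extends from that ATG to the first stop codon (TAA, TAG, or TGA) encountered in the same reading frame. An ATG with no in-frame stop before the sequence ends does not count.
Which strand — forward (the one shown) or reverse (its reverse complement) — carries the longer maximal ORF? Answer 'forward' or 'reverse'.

reverse

Reverse complement (5'→3'): ATTACATAGAGGGTGATGAAATTGTACTAGC
Frame +1: GCT AGT ACA ATT TCA TCA CCC TCT ATG TAA — ATG at 25, stop TAA at 28 → 6 nt.
Frame +2: CTA GTA CAA TTT CAT CAC CCT CTA TGT AAT — no ATG→stop ORF.
Frame +3: TAG TAC AAT TTC ATC ACC CTC TAT GTA — no ATG→stop ORF.
Frame -1: ATT ACA TAG AGG GTG ATG AAA TTG TAC TAG — ATG at 16, stop TAG at 28 → 15 nt.
Frame -2: TTA CAT AGA GGG TGA TGA AAT TGT ACT AGC — no ATG→stop ORF.
Frame -3: TAC ATA GAG GGT GAT GAA ATT GTA CTA — no ATG→stop ORF.
Forward-strand max 6 nt; reverse-strand max 15 nt. The reverse strand has the longer ORF.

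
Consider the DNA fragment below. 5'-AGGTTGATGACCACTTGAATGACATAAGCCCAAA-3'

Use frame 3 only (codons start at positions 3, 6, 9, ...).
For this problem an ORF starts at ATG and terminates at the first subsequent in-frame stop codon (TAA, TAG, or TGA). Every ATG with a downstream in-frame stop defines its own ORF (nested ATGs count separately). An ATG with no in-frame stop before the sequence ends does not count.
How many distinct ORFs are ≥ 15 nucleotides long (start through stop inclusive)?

Frame 3: GTT GAT GAC CAC TTG AAT GAC ATA AGC CCA — no ATG→stop ORF.
No ORF reaches 15 nucleotides. Count = 0.

0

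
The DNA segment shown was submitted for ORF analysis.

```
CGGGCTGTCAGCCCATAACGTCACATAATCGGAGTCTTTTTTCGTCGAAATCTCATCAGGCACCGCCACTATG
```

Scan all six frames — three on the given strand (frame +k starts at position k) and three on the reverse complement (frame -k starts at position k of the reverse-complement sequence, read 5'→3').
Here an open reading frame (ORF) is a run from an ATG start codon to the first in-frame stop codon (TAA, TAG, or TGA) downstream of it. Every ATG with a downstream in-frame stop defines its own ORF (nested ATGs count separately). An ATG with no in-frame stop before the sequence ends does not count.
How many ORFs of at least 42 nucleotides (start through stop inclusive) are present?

0

Reverse complement (5'→3'): CATAGTGGCGGTGCCTGATGAGATTTCGACGAAAAAAGACTCCGATTATGTGACGTTATGGGCTGACAGCCCG
Frame +1: CGG GCT GTC AGC CCA TAA CGT CAC ATA ATC GGA GTC TTT TTT CGT CGA AAT CTC ATC AGG CAC CGC CAC TAT — no ATG→stop ORF.
Frame +2: GGG CTG TCA GCC CAT AAC GTC ACA TAA TCG GAG TCT TTT TTC GTC GAA ATC TCA TCA GGC ACC GCC ACT ATG — no ATG→stop ORF.
Frame +3: GGC TGT CAG CCC ATA ACG TCA CAT AAT CGG AGT CTT TTT TCG TCG AAA TCT CAT CAG GCA CCG CCA CTA — no ATG→stop ORF.
Frame -1: CAT AGT GGC GGT GCC TGA TGA GAT TTC GAC GAA AAA AGA CTC CGA TTA TGT GAC GTT ATG GGC TGA CAG CCC — ATG at 58, stop TGA at 64 → 9 nt.
Frame -2: ATA GTG GCG GTG CCT GAT GAG ATT TCG ACG AAA AAA GAC TCC GAT TAT GTG ACG TTA TGG GCT GAC AGC CCG — no ATG→stop ORF.
Frame -3: TAG TGG CGG TGC CTG ATG AGA TTT CGA CGA AAA AAG ACT CCG ATT ATG TGA CGT TAT GGG CTG ACA GCC — ATG at 18, stop TGA at 51 → 36 nt; ATG at 48, stop TGA at 51 → 6 nt.
No ORF reaches 42 nucleotides. Count = 0.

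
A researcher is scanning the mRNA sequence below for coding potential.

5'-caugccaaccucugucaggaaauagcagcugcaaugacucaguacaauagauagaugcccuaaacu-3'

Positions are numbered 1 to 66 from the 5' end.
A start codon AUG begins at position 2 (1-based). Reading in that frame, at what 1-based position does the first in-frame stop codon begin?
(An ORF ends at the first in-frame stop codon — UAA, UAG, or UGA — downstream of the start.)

Codons from position 2: AUG (2–4), CCA (5–7), ACC (8–10), UCU (11–13), GUC (14–16), AGG (17–19), AAA (20–22), UAG (23–25).
UAG is a stop codon; it begins at position 23.

23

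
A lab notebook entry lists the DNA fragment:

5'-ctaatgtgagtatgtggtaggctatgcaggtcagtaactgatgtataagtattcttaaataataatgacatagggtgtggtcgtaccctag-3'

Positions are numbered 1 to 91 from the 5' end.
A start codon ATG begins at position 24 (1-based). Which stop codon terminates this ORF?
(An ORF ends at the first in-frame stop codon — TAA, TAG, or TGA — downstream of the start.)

TGA

Codons from position 24: ATG (24–26), CAG (27–29), GTC (30–32), AGT (33–35), AAC (36–38), TGA (39–41).
The first in-frame stop codon is TGA.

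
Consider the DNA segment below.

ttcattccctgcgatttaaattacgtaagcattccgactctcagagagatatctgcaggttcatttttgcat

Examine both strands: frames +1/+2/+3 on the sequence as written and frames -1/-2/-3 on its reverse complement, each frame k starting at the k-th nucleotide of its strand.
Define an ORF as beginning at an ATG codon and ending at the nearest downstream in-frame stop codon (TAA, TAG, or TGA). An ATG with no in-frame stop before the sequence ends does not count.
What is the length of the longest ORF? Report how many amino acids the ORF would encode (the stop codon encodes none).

7

Reverse complement (5'→3'): ATGCAAAAATGAACCTGCAGATATCTCTCTGAGAGTCGGAATGCTTACGTAATTTAAATCGCAGGGAATGAA
Frame +1: TTC ATT CCC TGC GAT TTA AAT TAC GTA AGC ATT CCG ACT CTC AGA GAG ATA TCT GCA GGT TCA TTT TTG CAT — no ATG→stop ORF.
Frame +2: TCA TTC CCT GCG ATT TAA ATT ACG TAA GCA TTC CGA CTC TCA GAG AGA TAT CTG CAG GTT CAT TTT TGC — no ATG→stop ORF.
Frame +3: CAT TCC CTG CGA TTT AAA TTA CGT AAG CAT TCC GAC TCT CAG AGA GAT ATC TGC AGG TTC ATT TTT GCA — no ATG→stop ORF.
Frame -1: ATG CAA AAA TGA ACC TGC AGA TAT CTC TCT GAG AGT CGG AAT GCT TAC GTA ATT TAA ATC GCA GGG AAT GAA — ATG at 1, stop TGA at 10 → 12 nt.
Frame -2: TGC AAA AAT GAA CCT GCA GAT ATC TCT CTG AGA GTC GGA ATG CTT ACG TAA TTT AAA TCG CAG GGA ATG — ATG at 41, stop TAA at 50 → 12 nt.
Frame -3: GCA AAA ATG AAC CTG CAG ATA TCT CTC TGA GAG TCG GAA TGC TTA CGT AAT TTA AAT CGC AGG GAA TGA — ATG at 9, stop TGA at 30 → 24 nt.
Longest: frame -3, positions 9–32, 24 nt = 8 codons = 7 aa. → 7 amino acids.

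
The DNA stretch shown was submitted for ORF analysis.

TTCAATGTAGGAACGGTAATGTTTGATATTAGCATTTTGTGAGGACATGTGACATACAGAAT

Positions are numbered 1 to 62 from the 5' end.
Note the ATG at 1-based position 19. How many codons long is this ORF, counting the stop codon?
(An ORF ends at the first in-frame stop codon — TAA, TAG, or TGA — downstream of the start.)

Codons from position 19: ATG (19–21), TTT (22–24), GAT (25–27), ATT (28–30), AGC (31–33), ATT (34–36), TTG (37–39), TGA (40–42).
TGA is the first in-frame stop; that's 8 codons including the stop.

8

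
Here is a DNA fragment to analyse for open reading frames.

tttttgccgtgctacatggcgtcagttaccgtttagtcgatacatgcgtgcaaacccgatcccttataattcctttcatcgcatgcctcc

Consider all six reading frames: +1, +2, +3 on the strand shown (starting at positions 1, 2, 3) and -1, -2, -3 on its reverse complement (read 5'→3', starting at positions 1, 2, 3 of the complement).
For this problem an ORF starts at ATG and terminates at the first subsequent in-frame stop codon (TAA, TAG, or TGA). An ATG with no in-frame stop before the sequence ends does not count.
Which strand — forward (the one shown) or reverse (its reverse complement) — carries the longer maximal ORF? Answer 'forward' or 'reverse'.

Reverse complement (5'→3'): GGAGGCATGCGATGAAAGGAATTATAAGGGATCGGGTTTGCACGCATGTATCGACTAAACGGTAACTGACGCCATGTAGCACGGCAAAAA
Frame +1: TTT TTG CCG TGC TAC ATG GCG TCA GTT ACC GTT TAG TCG ATA CAT GCG TGC AAA CCC GAT CCC TTA TAA TTC CTT TCA TCG CAT GCC TCC — ATG at 16, stop TAG at 34 → 21 nt.
Frame +2: TTT TGC CGT GCT ACA TGG CGT CAG TTA CCG TTT AGT CGA TAC ATG CGT GCA AAC CCG ATC CCT TAT AAT TCC TTT CAT CGC ATG CCT — no ATG→stop ORF.
Frame +3: TTT GCC GTG CTA CAT GGC GTC AGT TAC CGT TTA GTC GAT ACA TGC GTG CAA ACC CGA TCC CTT ATA ATT CCT TTC ATC GCA TGC CTC — no ATG→stop ORF.
Frame -1: GGA GGC ATG CGA TGA AAG GAA TTA TAA GGG ATC GGG TTT GCA CGC ATG TAT CGA CTA AAC GGT AAC TGA CGC CAT GTA GCA CGG CAA AAA — ATG at 7, stop TGA at 13 → 9 nt; ATG at 46, stop TGA at 67 → 24 nt.
Frame -2: GAG GCA TGC GAT GAA AGG AAT TAT AAG GGA TCG GGT TTG CAC GCA TGT ATC GAC TAA ACG GTA ACT GAC GCC ATG TAG CAC GGC AAA — ATG at 74, stop TAG at 77 → 6 nt.
Frame -3: AGG CAT GCG ATG AAA GGA ATT ATA AGG GAT CGG GTT TGC ACG CAT GTA TCG ACT AAA CGG TAA CTG ACG CCA TGT AGC ACG GCA AAA — ATG at 12, stop TAA at 63 → 54 nt.
Forward-strand max 21 nt; reverse-strand max 54 nt. The reverse strand has the longer ORF.

reverse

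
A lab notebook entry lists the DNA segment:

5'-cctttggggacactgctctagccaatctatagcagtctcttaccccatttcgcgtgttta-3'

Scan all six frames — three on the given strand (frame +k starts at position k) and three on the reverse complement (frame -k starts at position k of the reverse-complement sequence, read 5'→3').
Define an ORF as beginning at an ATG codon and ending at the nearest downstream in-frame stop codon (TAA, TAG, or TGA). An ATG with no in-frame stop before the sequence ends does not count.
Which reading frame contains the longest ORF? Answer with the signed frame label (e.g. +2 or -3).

-1

Reverse complement (5'→3'): TAAACACGCGAAATGGGGTAAGAGACTGCTATAGATTGGCTAGAGCAGTGTCCCCAAAGG
Frame +1: CCT TTG GGG ACA CTG CTC TAG CCA ATC TAT AGC AGT CTC TTA CCC CAT TTC GCG TGT TTA — no ATG→stop ORF.
Frame +2: CTT TGG GGA CAC TGC TCT AGC CAA TCT ATA GCA GTC TCT TAC CCC ATT TCG CGT GTT — no ATG→stop ORF.
Frame +3: TTT GGG GAC ACT GCT CTA GCC AAT CTA TAG CAG TCT CTT ACC CCA TTT CGC GTG TTT — no ATG→stop ORF.
Frame -1: TAA ACA CGC GAA ATG GGG TAA GAG ACT GCT ATA GAT TGG CTA GAG CAG TGT CCC CAA AGG — ATG at 13, stop TAA at 19 → 9 nt.
Frame -2: AAA CAC GCG AAA TGG GGT AAG AGA CTG CTA TAG ATT GGC TAG AGC AGT GTC CCC AAA — no ATG→stop ORF.
Frame -3: AAC ACG CGA AAT GGG GTA AGA GAC TGC TAT AGA TTG GCT AGA GCA GTG TCC CCA AAG — no ATG→stop ORF.
Longest ORF is 9 nt in frame -1 (positions 13–21).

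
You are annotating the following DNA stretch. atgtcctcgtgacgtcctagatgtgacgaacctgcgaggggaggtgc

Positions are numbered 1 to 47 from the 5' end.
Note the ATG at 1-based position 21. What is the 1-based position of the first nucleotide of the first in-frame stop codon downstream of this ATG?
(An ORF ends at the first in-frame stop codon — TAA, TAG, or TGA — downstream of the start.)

24

Codons from position 21: ATG (21–23), TGA (24–26).
TGA is a stop codon; it begins at position 24.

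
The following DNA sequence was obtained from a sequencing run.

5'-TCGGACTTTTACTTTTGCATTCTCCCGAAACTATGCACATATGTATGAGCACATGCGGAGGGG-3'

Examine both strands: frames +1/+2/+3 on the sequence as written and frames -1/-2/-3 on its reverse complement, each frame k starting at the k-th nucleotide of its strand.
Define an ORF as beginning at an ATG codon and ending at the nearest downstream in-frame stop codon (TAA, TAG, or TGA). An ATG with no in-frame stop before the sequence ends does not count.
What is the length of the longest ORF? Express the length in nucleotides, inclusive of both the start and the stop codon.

24

Reverse complement (5'→3'): CCCCTCCGCATGTGCTCATACATATGTGCATAGTTTCGGGAGAATGCAAAAGTAAAAGTCCGA
Frame +1: TCG GAC TTT TAC TTT TGC ATT CTC CCG AAA CTA TGC ACA TAT GTA TGA GCA CAT GCG GAG GGG — no ATG→stop ORF.
Frame +2: CGG ACT TTT ACT TTT GCA TTC TCC CGA AAC TAT GCA CAT ATG TAT GAG CAC ATG CGG AGG — no ATG→stop ORF.
Frame +3: GGA CTT TTA CTT TTG CAT TCT CCC GAA ACT ATG CAC ATA TGT ATG AGC ACA TGC GGA GGG — no ATG→stop ORF.
Frame -1: CCC CTC CGC ATG TGC TCA TAC ATA TGT GCA TAG TTT CGG GAG AAT GCA AAA GTA AAA GTC CGA — ATG at 10, stop TAG at 31 → 24 nt.
Frame -2: CCC TCC GCA TGT GCT CAT ACA TAT GTG CAT AGT TTC GGG AGA ATG CAA AAG TAA AAG TCC — ATG at 44, stop TAA at 53 → 12 nt.
Frame -3: CCT CCG CAT GTG CTC ATA CAT ATG TGC ATA GTT TCG GGA GAA TGC AAA AGT AAA AGT CCG — no ATG→stop ORF.
Longest: frame -1, positions 10–33, 24 nt = 8 codons = 7 aa. → 24 nucleotides.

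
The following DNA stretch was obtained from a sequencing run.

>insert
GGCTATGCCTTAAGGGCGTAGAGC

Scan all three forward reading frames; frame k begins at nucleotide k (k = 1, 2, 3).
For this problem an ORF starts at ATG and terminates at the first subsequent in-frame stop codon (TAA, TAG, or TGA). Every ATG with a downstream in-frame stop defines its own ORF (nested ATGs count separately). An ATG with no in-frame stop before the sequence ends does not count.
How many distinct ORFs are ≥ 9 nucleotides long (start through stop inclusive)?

Frame 1: GGC TAT GCC TTA AGG GCG TAG AGC — no ATG→stop ORF.
Frame 2: GCT ATG CCT TAA GGG CGT AGA — ATG at 5, stop TAA at 11 → 9 nt.
Frame 3: CTA TGC CTT AAG GGC GTA GAG — no ATG→stop ORF.
ORFs ≥ 9 nucleotides: frame 2 5–13 (9 nucleotides). Count = 1.

1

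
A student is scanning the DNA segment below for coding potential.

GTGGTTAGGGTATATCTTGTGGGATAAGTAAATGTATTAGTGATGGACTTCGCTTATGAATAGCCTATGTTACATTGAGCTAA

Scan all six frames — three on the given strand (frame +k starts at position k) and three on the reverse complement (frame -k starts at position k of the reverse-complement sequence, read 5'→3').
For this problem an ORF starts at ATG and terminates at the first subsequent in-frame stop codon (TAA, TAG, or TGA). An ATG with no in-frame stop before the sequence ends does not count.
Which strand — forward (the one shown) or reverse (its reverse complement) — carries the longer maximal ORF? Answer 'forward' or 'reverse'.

forward

Reverse complement (5'→3'): TTAGCTCAATGTAACATAGGCTATTCATAAGCGAAGTCCATCACTAATACATTTACTTATCCCACAAGATATACCCTAACCAC
Frame +1: GTG GTT AGG GTA TAT CTT GTG GGA TAA GTA AAT GTA TTA GTG ATG GAC TTC GCT TAT GAA TAG CCT ATG TTA CAT TGA GCT — ATG at 43, stop TAG at 61 → 21 nt; ATG at 67, stop TGA at 76 → 12 nt.
Frame +2: TGG TTA GGG TAT ATC TTG TGG GAT AAG TAA ATG TAT TAG TGA TGG ACT TCG CTT ATG AAT AGC CTA TGT TAC ATT GAG CTA — ATG at 32, stop TAG at 38 → 9 nt.
Frame +3: GGT TAG GGT ATA TCT TGT GGG ATA AGT AAA TGT ATT AGT GAT GGA CTT CGC TTA TGA ATA GCC TAT GTT ACA TTG AGC TAA — no ATG→stop ORF.
Frame -1: TTA GCT CAA TGT AAC ATA GGC TAT TCA TAA GCG AAG TCC ATC ACT AAT ACA TTT ACT TAT CCC ACA AGA TAT ACC CTA ACC — no ATG→stop ORF.
Frame -2: TAG CTC AAT GTA ACA TAG GCT ATT CAT AAG CGA AGT CCA TCA CTA ATA CAT TTA CTT ATC CCA CAA GAT ATA CCC TAA CCA — no ATG→stop ORF.
Frame -3: AGC TCA ATG TAA CAT AGG CTA TTC ATA AGC GAA GTC CAT CAC TAA TAC ATT TAC TTA TCC CAC AAG ATA TAC CCT AAC CAC — ATG at 9, stop TAA at 12 → 6 nt.
Forward-strand max 21 nt; reverse-strand max 6 nt. The forward strand has the longer ORF.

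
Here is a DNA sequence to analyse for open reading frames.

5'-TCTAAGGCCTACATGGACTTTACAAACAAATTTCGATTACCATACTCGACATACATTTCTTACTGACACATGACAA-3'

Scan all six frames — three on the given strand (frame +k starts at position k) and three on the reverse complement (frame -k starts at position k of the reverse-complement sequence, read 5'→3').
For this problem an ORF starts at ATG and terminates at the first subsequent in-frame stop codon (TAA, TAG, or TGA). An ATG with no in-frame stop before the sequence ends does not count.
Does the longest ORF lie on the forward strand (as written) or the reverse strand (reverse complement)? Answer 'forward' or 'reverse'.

Reverse complement (5'→3'): TTGTCATGTGTCAGTAAGAAATGTATGTCGAGTATGGTAATCGAAATTTGTTTGTAAAGTCCATGTAGGCCTTAGA
Frame +1: TCT AAG GCC TAC ATG GAC TTT ACA AAC AAA TTT CGA TTA CCA TAC TCG ACA TAC ATT TCT TAC TGA CAC ATG ACA — ATG at 13, stop TGA at 64 → 54 nt.
Frame +2: CTA AGG CCT ACA TGG ACT TTA CAA ACA AAT TTC GAT TAC CAT ACT CGA CAT ACA TTT CTT ACT GAC ACA TGA CAA — no ATG→stop ORF.
Frame +3: TAA GGC CTA CAT GGA CTT TAC AAA CAA ATT TCG ATT ACC ATA CTC GAC ATA CAT TTC TTA CTG ACA CAT GAC — no ATG→stop ORF.
Frame -1: TTG TCA TGT GTC AGT AAG AAA TGT ATG TCG AGT ATG GTA ATC GAA ATT TGT TTG TAA AGT CCA TGT AGG CCT TAG — ATG at 25, stop TAA at 55 → 33 nt; ATG at 34, stop TAA at 55 → 24 nt.
Frame -2: TGT CAT GTG TCA GTA AGA AAT GTA TGT CGA GTA TGG TAA TCG AAA TTT GTT TGT AAA GTC CAT GTA GGC CTT AGA — no ATG→stop ORF.
Frame -3: GTC ATG TGT CAG TAA GAA ATG TAT GTC GAG TAT GGT AAT CGA AAT TTG TTT GTA AAG TCC ATG TAG GCC TTA — ATG at 6, stop TAA at 15 → 12 nt; ATG at 21, stop TAG at 66 → 48 nt; ATG at 63, stop TAG at 66 → 6 nt.
Forward-strand max 54 nt; reverse-strand max 48 nt. The forward strand has the longer ORF.

forward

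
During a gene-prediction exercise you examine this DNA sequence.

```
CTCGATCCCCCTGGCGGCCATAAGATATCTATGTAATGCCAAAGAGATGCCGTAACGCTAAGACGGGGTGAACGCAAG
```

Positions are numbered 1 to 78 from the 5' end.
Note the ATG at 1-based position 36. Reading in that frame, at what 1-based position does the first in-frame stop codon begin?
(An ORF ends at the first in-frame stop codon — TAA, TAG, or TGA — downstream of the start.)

Codons from position 36: ATG (36–38), CCA (39–41), AAG (42–44), AGA (45–47), TGC (48–50), CGT (51–53), AAC (54–56), GCT (57–59), AAG (60–62), ACG (63–65), GGG (66–68), TGA (69–71).
TGA is a stop codon; it begins at position 69.

69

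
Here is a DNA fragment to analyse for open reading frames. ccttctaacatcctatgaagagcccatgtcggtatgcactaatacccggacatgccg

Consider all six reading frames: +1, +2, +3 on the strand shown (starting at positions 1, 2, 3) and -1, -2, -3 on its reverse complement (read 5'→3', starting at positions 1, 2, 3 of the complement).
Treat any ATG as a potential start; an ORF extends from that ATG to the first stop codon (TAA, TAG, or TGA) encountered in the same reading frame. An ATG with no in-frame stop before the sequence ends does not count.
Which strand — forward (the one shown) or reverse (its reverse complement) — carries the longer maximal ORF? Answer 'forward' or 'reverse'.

Reverse complement (5'→3'): CGGCATGTCCGGGTATTAGTGCATACCGACATGGGCTCTTCATAGGATGTTAGAAGG
Frame +1: CCT TCT AAC ATC CTA TGA AGA GCC CAT GTC GGT ATG CAC TAA TAC CCG GAC ATG CCG — ATG at 34, stop TAA at 40 → 9 nt.
Frame +2: CTT CTA ACA TCC TAT GAA GAG CCC ATG TCG GTA TGC ACT AAT ACC CGG ACA TGC — no ATG→stop ORF.
Frame +3: TTC TAA CAT CCT ATG AAG AGC CCA TGT CGG TAT GCA CTA ATA CCC GGA CAT GCC — no ATG→stop ORF.
Frame -1: CGG CAT GTC CGG GTA TTA GTG CAT ACC GAC ATG GGC TCT TCA TAG GAT GTT AGA AGG — ATG at 31, stop TAG at 43 → 15 nt.
Frame -2: GGC ATG TCC GGG TAT TAG TGC ATA CCG ACA TGG GCT CTT CAT AGG ATG TTA GAA — ATG at 5, stop TAG at 17 → 15 nt.
Frame -3: GCA TGT CCG GGT ATT AGT GCA TAC CGA CAT GGG CTC TTC ATA GGA TGT TAG AAG — no ATG→stop ORF.
Forward-strand max 9 nt; reverse-strand max 15 nt. The reverse strand has the longer ORF.

reverse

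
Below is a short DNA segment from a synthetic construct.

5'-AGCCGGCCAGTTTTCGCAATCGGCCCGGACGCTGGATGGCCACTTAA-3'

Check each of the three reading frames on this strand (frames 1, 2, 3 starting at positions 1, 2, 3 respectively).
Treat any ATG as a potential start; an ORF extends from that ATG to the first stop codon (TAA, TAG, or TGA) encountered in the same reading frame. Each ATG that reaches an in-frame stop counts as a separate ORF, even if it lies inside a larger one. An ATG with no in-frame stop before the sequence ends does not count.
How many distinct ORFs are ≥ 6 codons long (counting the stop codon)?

Frame 1: AGC CGG CCA GTT TTC GCA ATC GGC CCG GAC GCT GGA TGG CCA CTT — no ATG→stop ORF.
Frame 2: GCC GGC CAG TTT TCG CAA TCG GCC CGG ACG CTG GAT GGC CAC TTA — no ATG→stop ORF.
Frame 3: CCG GCC AGT TTT CGC AAT CGG CCC GGA CGC TGG ATG GCC ACT TAA — ATG at 36, stop TAA at 45 → 12 nt.
No ORF reaches 6 codons. Count = 0.

0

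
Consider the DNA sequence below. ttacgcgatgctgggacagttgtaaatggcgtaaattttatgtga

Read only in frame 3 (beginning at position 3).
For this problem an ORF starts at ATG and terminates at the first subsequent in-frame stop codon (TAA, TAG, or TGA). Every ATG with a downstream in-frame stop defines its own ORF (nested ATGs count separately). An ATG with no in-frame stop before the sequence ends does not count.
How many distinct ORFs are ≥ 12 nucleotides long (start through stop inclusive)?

Frame 3: ACG CGA TGC TGG GAC AGT TGT AAA TGG CGT AAA TTT TAT GTG — no ATG→stop ORF.
No ORF reaches 12 nucleotides. Count = 0.

0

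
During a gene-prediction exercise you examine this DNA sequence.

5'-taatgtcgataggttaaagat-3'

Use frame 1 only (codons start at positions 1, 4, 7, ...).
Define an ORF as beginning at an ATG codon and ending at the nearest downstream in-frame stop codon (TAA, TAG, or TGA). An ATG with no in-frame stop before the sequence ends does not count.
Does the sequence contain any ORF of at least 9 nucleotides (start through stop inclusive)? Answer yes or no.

Frame 1: TAA TGT CGA TAG GTT AAA GAT — no ATG→stop ORF.
Largest ORF found is 0 nucleotides < 9, so no.

no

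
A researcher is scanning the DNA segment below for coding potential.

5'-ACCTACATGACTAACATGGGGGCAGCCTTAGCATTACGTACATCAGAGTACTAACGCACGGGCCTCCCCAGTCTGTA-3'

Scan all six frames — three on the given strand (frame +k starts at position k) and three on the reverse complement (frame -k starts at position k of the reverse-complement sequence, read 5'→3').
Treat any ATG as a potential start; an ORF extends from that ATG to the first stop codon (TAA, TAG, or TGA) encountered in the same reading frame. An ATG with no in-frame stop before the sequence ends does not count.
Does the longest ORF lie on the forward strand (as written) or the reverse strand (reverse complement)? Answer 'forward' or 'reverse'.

Reverse complement (5'→3'): TACAGACTGGGGAGGCCCGTGCGTTAGTACTCTGATGTACGTAATGCTAAGGCTGCCCCCATGTTAGTCATGTAGGT
Frame +1: ACC TAC ATG ACT AAC ATG GGG GCA GCC TTA GCA TTA CGT ACA TCA GAG TAC TAA CGC ACG GGC CTC CCC AGT CTG — ATG at 7, stop TAA at 52 → 48 nt; ATG at 16, stop TAA at 52 → 39 nt.
Frame +2: CCT ACA TGA CTA ACA TGG GGG CAG CCT TAG CAT TAC GTA CAT CAG AGT ACT AAC GCA CGG GCC TCC CCA GTC TGT — no ATG→stop ORF.
Frame +3: CTA CAT GAC TAA CAT GGG GGC AGC CTT AGC ATT ACG TAC ATC AGA GTA CTA ACG CAC GGG CCT CCC CAG TCT GTA — no ATG→stop ORF.
Frame -1: TAC AGA CTG GGG AGG CCC GTG CGT TAG TAC TCT GAT GTA CGT AAT GCT AAG GCT GCC CCC ATG TTA GTC ATG TAG — ATG at 61, stop TAG at 73 → 15 nt; ATG at 70, stop TAG at 73 → 6 nt.
Frame -2: ACA GAC TGG GGA GGC CCG TGC GTT AGT ACT CTG ATG TAC GTA ATG CTA AGG CTG CCC CCA TGT TAG TCA TGT AGG — ATG at 35, stop TAG at 65 → 33 nt; ATG at 44, stop TAG at 65 → 24 nt.
Frame -3: CAG ACT GGG GAG GCC CGT GCG TTA GTA CTC TGA TGT ACG TAA TGC TAA GGC TGC CCC CAT GTT AGT CAT GTA GGT — no ATG→stop ORF.
Forward-strand max 48 nt; reverse-strand max 33 nt. The forward strand has the longer ORF.

forward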